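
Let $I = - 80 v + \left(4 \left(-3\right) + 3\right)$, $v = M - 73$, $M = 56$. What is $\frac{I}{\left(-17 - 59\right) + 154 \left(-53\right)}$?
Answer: $- \frac{1351}{8238} \approx -0.164$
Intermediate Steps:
$v = -17$ ($v = 56 - 73 = -17$)
$I = 1351$ ($I = \left(-80\right) \left(-17\right) + \left(4 \left(-3\right) + 3\right) = 1360 + \left(-12 + 3\right) = 1360 - 9 = 1351$)
$\frac{I}{\left(-17 - 59\right) + 154 \left(-53\right)} = \frac{1351}{\left(-17 - 59\right) + 154 \left(-53\right)} = \frac{1351}{-76 - 8162} = \frac{1351}{-8238} = 1351 \left(- \frac{1}{8238}\right) = - \frac{1351}{8238}$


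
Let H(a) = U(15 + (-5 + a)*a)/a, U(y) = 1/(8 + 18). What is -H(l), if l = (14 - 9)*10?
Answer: -1/1300 ≈ -0.00076923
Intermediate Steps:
U(y) = 1/26
l = 50 (l = 5*10 = 50)
H(a) = 1/(26*a)
-H(l) = -1/(26*50) = -1*1/1300 = -1/1300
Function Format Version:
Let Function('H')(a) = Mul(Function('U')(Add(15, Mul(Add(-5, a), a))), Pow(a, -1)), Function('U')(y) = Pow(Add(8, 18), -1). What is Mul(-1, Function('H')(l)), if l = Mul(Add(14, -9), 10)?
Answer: Rational(-1, 1300) ≈ -0.00076923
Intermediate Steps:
Function('U')(y) = Rational(1, 26) (Function('U')(y) = Pow(26, -1) = Rational(1, 26))
l = 50 (l = Mul(5, 10) = 50)
Function('H')(a) = Mul(Rational(1, 26), Pow(a, -1))
Mul(-1, Function('H')(l)) = Mul(-1, Mul(Rational(1, 26), Pow(50, -1))) = Mul(-1, Mul(Rational(1, 26), Rational(1, 50))) = Mul(-1, Rational(1, 1300)) = Rational(-1, 1300)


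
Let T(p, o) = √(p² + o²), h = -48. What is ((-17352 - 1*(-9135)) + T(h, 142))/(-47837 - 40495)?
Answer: 2739/29444 - √5617/44166 ≈ 0.091327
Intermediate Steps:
T(p, o) = √(o² + p²)
((-17352 - 1*(-9135)) + T(h, 142))/(-47837 - 40495) = ((-17352 - 1*(-9135)) + √(142² + (-48)²))/(-47837 - 40495) = ((-17352 + 9135) + √(20164 + 2304))/(-88332) = (-8217 + √22468)*(-1/88332) = (-8217 + 2*√5617)*(-1/88332) = 2739/29444 - √5617/44166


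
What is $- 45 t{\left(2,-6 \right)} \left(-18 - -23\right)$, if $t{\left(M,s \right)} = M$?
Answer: $-450$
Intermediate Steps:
$- 45 t{\left(2,-6 \right)} \left(-18 - -23\right) = \left(-45\right) 2 \left(-18 - -23\right) = - 90 \left(-18 + 23\right) = \left(-90\right) 5 = -450$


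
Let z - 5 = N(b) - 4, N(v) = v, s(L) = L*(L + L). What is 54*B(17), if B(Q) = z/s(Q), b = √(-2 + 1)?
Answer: 27/289 + 27*I/289 ≈ 0.093426 + 0.093426*I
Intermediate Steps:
s(L) = 2*L² (s(L) = L*(2*L) = 2*L²)
b = I (b = √(-1) = I ≈ 1.0*I)
z = 1 + I (z = 5 + (I - 4) = 5 + (-4 + I) = 1 + I ≈ 1.0 + 1.0*I)
B(Q) = (1 + I)/(2*Q²) (B(Q) = (1 + I)/((2*Q²)) = (1 + I)*(1/(2*Q²)) = (1 + I)/(2*Q²))
54*B(17) = 54*((½)*(1 + I)/17²) = 54*((½)*(1/289)*(1 + I)) = 54*(1/578 + I/578) = 27/289 + 27*I/289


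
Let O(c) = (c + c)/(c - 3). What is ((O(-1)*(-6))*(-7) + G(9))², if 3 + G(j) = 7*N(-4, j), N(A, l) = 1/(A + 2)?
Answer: 841/4 ≈ 210.25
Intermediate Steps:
N(A, l) = 1/(2 + A)
G(j) = -13/2 (G(j) = -3 + 7/(2 - 4) = -3 + 7/(-2) = -3 + 7*(-½) = -3 - 7/2 = -13/2)
O(c) = 2*c/(-3 + c) (O(c) = (2*c)/(-3 + c) = 2*c/(-3 + c))
((O(-1)*(-6))*(-7) + G(9))² = (((2*(-1)/(-3 - 1))*(-6))*(-7) - 13/2)² = (((2*(-1)/(-4))*(-6))*(-7) - 13/2)² = (((2*(-1)*(-¼))*(-6))*(-7) - 13/2)² = (((½)*(-6))*(-7) - 13/2)² = (-3*(-7) - 13/2)² = (21 - 13/2)² = (29/2)² = 841/4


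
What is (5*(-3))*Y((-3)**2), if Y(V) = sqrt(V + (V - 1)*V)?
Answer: -135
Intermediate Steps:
Y(V) = sqrt(V + V*(-1 + V)) (Y(V) = sqrt(V + (-1 + V)*V) = sqrt(V + V*(-1 + V)))
(5*(-3))*Y((-3)**2) = (5*(-3))*sqrt(((-3)**2)**2) = -15*sqrt(9**2) = -15*sqrt(81) = -15*9 = -135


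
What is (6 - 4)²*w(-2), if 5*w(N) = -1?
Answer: -⅘ ≈ -0.80000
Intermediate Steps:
w(N) = -⅕ (w(N) = (⅕)*(-1) = -⅕)
(6 - 4)²*w(-2) = (6 - 4)²*(-⅕) = 2²*(-⅕) = 4*(-⅕) = -⅘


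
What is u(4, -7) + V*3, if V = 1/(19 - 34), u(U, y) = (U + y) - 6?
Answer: -46/5 ≈ -9.2000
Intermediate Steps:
u(U, y) = -6 + U + y
V = -1/15 (V = 1/(-15) = -1/15 ≈ -0.066667)
u(4, -7) + V*3 = (-6 + 4 - 7) - 1/15*3 = -9 - ⅕ = -46/5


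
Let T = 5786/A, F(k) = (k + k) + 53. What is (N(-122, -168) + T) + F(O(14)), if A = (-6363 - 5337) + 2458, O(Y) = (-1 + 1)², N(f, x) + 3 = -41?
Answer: 38696/4621 ≈ 8.3739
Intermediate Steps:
N(f, x) = -44 (N(f, x) = -3 - 41 = -44)
O(Y) = 0 (O(Y) = 0² = 0)
A = -9242 (A = -11700 + 2458 = -9242)
F(k) = 53 + 2*k (F(k) = 2*k + 53 = 53 + 2*k)
T = -2893/4621 (T = 5786/(-9242) = 5786*(-1/9242) = -2893/4621 ≈ -0.62605)
(N(-122, -168) + T) + F(O(14)) = (-44 - 2893/4621) + (53 + 2*0) = -206217/4621 + (53 + 0) = -206217/4621 + 53 = 38696/4621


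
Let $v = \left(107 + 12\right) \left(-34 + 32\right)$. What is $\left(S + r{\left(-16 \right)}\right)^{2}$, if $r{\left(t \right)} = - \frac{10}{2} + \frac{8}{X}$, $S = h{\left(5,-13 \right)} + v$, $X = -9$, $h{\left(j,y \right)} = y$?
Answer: $\frac{5345344}{81} \approx 65992.0$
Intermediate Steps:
$v = -238$ ($v = 119 \left(-2\right) = -238$)
$S = -251$ ($S = -13 - 238 = -251$)
$r{\left(t \right)} = - \frac{53}{9}$ ($r{\left(t \right)} = - \frac{10}{2} + \frac{8}{-9} = \left(-10\right) \frac{1}{2} + 8 \left(- \frac{1}{9}\right) = -5 - \frac{8}{9} = - \frac{53}{9}$)
$\left(S + r{\left(-16 \right)}\right)^{2} = \left(-251 - \frac{53}{9}\right)^{2} = \left(- \frac{2312}{9}\right)^{2} = \frac{5345344}{81}$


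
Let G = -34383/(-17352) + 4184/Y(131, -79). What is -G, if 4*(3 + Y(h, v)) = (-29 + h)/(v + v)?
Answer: 2545277119/1926072 ≈ 1321.5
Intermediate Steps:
Y(h, v) = -3 + (-29 + h)/(8*v) (Y(h, v) = -3 + ((-29 + h)/(v + v))/4 = -3 + ((-29 + h)/((2*v)))/4 = -3 + ((-29 + h)*(1/(2*v)))/4 = -3 + ((-29 + h)/(2*v))/4 = -3 + (-29 + h)/(8*v))
G = -2545277119/1926072 (G = -34383/(-17352) + 4184/(((⅛)*(-29 + 131 - 24*(-79))/(-79))) = -34383*(-1/17352) + 4184/(((⅛)*(-1/79)*(-29 + 131 + 1896))) = 11461/5784 + 4184/(((⅛)*(-1/79)*1998)) = 11461/5784 + 4184/(-999/316) = 11461/5784 + 4184*(-316/999) = 11461/5784 - 1322144/999 = -2545277119/1926072 ≈ -1321.5)
-G = -1*(-2545277119/1926072) = 2545277119/1926072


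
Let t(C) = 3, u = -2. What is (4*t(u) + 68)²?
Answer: 6400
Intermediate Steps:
(4*t(u) + 68)² = (4*3 + 68)² = (12 + 68)² = 80² = 6400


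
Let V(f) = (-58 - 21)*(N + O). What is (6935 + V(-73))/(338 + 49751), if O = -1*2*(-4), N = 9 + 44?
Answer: 2116/50089 ≈ 0.042245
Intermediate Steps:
N = 53
O = 8 (O = -2*(-4) = 8)
V(f) = -4819 (V(f) = (-58 - 21)*(53 + 8) = -79*61 = -4819)
(6935 + V(-73))/(338 + 49751) = (6935 - 4819)/(338 + 49751) = 2116/50089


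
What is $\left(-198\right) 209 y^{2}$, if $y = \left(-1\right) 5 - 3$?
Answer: $-2648448$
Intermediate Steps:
$y = -8$ ($y = -5 - 3 = -8$)
$\left(-198\right) 209 y^{2} = \left(-198\right) 209 \left(-8\right)^{2} = \left(-41382\right) 64 = -2648448$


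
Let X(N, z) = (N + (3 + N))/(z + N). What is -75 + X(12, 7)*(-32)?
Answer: -2289/19 ≈ -120.47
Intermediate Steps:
X(N, z) = (3 + 2*N)/(N + z)
-75 + X(12, 7)*(-32) = -75 + ((3 + 2*12)/(12 + 7))*(-32) = -75 + ((3 + 24)/19)*(-32) = -75 + ((1/19)*27)*(-32) = -75 + (27/19)*(-32) = -75 - 864/19 = -2289/19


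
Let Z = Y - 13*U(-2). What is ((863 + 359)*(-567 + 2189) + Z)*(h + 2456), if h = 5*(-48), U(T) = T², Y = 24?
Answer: 4392236096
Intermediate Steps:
h = -240
Z = -28 (Z = 24 - 13*(-2)² = 24 - 13*4 = 24 - 52 = -28)
((863 + 359)*(-567 + 2189) + Z)*(h + 2456) = ((863 + 359)*(-567 + 2189) - 28)*(-240 + 2456) = (1222*1622 - 28)*2216 = (1982084 - 28)*2216 = 1982056*2216 = 4392236096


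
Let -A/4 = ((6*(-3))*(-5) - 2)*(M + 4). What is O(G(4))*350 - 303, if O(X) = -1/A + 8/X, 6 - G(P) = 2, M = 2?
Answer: 419407/1056 ≈ 397.17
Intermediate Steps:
G(P) = 4 (G(P) = 6 - 1*2 = 6 - 2 = 4)
A = -2112 (A = -4*((6*(-3))*(-5) - 2)*(2 + 4) = -4*(-18*(-5) - 2)*6 = -4*(90 - 2)*6 = -352*6 = -4*528 = -2112)
O(X) = 1/2112 + 8/X (O(X) = -1/(-2112) + 8/X = -1*(-1/2112) + 8/X = 1/2112 + 8/X)
O(G(4))*350 - 303 = ((1/2112)*(16896 + 4)/4)*350 - 303 = ((1/2112)*(1/4)*16900)*350 - 303 = (4225/2112)*350 - 303 = 739375/1056 - 303 = 419407/1056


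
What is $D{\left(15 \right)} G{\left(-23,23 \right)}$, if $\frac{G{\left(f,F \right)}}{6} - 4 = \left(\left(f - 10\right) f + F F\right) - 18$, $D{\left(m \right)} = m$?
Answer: $114660$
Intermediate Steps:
$G{\left(f,F \right)} = -84 + 6 F^{2} + 6 f \left(-10 + f\right)$ ($G{\left(f,F \right)} = 24 + 6 \left(\left(\left(f - 10\right) f + F F\right) - 18\right) = 24 + 6 \left(\left(\left(f - 10\right) f + F^{2}\right) - 18\right) = 24 + 6 \left(\left(\left(-10 + f\right) f + F^{2}\right) - 18\right) = 24 + 6 \left(\left(f \left(-10 + f\right) + F^{2}\right) - 18\right) = 24 + 6 \left(\left(F^{2} + f \left(-10 + f\right)\right) - 18\right) = 24 + 6 \left(-18 + F^{2} + f \left(-10 + f\right)\right) = 24 + \left(-108 + 6 F^{2} + 6 f \left(-10 + f\right)\right) = -84 + 6 F^{2} + 6 f \left(-10 + f\right)$)
$D{\left(15 \right)} G{\left(-23,23 \right)} = 15 \left(-84 - -1380 + 6 \cdot 23^{2} + 6 \left(-23\right)^{2}\right) = 15 \left(-84 + 1380 + 6 \cdot 529 + 6 \cdot 529\right) = 15 \left(-84 + 1380 + 3174 + 3174\right) = 15 \cdot 7644 = 114660$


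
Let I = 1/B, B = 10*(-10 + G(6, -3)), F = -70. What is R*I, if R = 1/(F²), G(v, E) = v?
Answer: -1/196000 ≈ -5.1020e-6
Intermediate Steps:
B = -40 (B = 10*(-10 + 6) = 10*(-4) = -40)
R = 1/4900 (R = 1/((-70)²) = 1/4900 ≈ 0.00020408)
I = -1/40 (I = 1/(-40) = -1/40 ≈ -0.025000)
R*I = (1/4900)*(-1/40) = -1/196000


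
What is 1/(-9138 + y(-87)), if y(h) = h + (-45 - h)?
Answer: -1/9183 ≈ -0.00010890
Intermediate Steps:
y(h) = -45
1/(-9138 + y(-87)) = 1/(-9138 - 45) = 1/(-9183) = -1/9183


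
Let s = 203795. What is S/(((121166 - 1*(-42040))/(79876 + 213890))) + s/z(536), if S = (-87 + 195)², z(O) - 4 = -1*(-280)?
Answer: 55910153777/2575028 ≈ 21712.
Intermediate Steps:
z(O) = 284 (z(O) = 4 - 1*(-280) = 4 + 280 = 284)
S = 11664 (S = 108² = 11664)
S/(((121166 - 1*(-42040))/(79876 + 213890))) + s/z(536) = 11664/(((121166 - 1*(-42040))/(79876 + 213890))) + 203795/284 = 11664/(((121166 + 42040)/293766)) + 203795*(1/284) = 11664/((163206*(1/293766))) + 203795/284 = 11664/(27201/48961) + 203795/284 = 11664*(48961/27201) + 203795/284 = 190360368/9067 + 203795/284 = 55910153777/2575028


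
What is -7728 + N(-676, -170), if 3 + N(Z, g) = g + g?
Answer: -8071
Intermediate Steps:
N(Z, g) = -3 + 2*g (N(Z, g) = -3 + (g + g) = -3 + 2*g)
-7728 + N(-676, -170) = -7728 + (-3 + 2*(-170)) = -7728 + (-3 - 340) = -7728 - 343 = -8071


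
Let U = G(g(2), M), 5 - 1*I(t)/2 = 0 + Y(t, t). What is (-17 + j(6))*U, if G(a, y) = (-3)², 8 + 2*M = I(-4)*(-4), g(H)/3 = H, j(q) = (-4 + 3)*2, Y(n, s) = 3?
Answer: -171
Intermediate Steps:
j(q) = -2 (j(q) = -1*2 = -2)
g(H) = 3*H
I(t) = 4 (I(t) = 10 - 2*(0 + 3) = 10 - 2*3 = 10 - 6 = 4)
M = -12 (M = -4 + (4*(-4))/2 = -4 + (½)*(-16) = -4 - 8 = -12)
G(a, y) = 9
U = 9
(-17 + j(6))*U = (-17 - 2)*9 = -19*9 = -171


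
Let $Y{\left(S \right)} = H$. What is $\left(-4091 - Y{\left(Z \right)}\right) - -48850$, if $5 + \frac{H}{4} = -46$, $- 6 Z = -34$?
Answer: $44963$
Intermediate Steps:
$Z = \frac{17}{3}$ ($Z = \left(- \frac{1}{6}\right) \left(-34\right) = \frac{17}{3} \approx 5.6667$)
$H = -204$ ($H = -20 + 4 \left(-46\right) = -20 - 184 = -204$)
$Y{\left(S \right)} = -204$
$\left(-4091 - Y{\left(Z \right)}\right) - -48850 = \left(-4091 - -204\right) - -48850 = \left(-4091 + 204\right) + 48850 = -3887 + 48850 = 44963$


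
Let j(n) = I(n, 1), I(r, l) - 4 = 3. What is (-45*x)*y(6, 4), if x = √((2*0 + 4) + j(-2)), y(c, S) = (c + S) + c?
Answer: -720*√11 ≈ -2388.0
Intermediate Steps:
I(r, l) = 7 (I(r, l) = 4 + 3 = 7)
j(n) = 7
y(c, S) = S + 2*c (y(c, S) = (S + c) + c = S + 2*c)
x = √11 (x = √((2*0 + 4) + 7) = √((0 + 4) + 7) = √(4 + 7) = √11 ≈ 3.3166)
(-45*x)*y(6, 4) = (-45*√11)*(4 + 2*6) = (-45*√11)*(4 + 12) = -45*√11*16 = -720*√11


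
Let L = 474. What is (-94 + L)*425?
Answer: 161500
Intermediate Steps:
(-94 + L)*425 = (-94 + 474)*425 = 380*425 = 161500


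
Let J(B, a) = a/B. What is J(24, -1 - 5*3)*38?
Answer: -76/3 ≈ -25.333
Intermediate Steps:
J(24, -1 - 5*3)*38 = ((-1 - 5*3)/24)*38 = ((-1 - 15)*(1/24))*38 = -16*1/24*38 = -2/3*38 = -76/3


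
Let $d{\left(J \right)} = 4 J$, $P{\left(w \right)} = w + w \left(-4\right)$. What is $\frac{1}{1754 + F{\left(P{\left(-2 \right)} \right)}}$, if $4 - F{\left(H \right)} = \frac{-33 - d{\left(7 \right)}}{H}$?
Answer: $\frac{6}{10609} \approx 0.00056556$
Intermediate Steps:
$P{\left(w \right)} = - 3 w$ ($P{\left(w \right)} = w - 4 w = - 3 w$)
$F{\left(H \right)} = 4 + \frac{61}{H}$ ($F{\left(H \right)} = 4 - \frac{-33 - 4 \cdot 7}{H} = 4 - \frac{-33 - 28}{H} = 4 - - \frac{61}{H} = 4 + \frac{61}{H}$)
$\frac{1}{1754 + F{\left(P{\left(-2 \right)} \right)}} = \frac{1}{1754 + \left(4 + \frac{61}{\left(-3\right) \left(-2\right)}\right)} = \frac{1}{1754 + \left(4 + \frac{61}{6}\right)} = \frac{1}{1754 + \frac{85}{6}} = \frac{1}{\frac{10609}{6}} = \frac{6}{10609}$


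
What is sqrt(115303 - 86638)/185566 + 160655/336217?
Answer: 160655/336217 + 21*sqrt(65)/185566 ≈ 0.47874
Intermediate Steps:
sqrt(115303 - 86638)/185566 + 160655/336217 = sqrt(28665)*(1/185566) + 160655*(1/336217) = (21*sqrt(65))*(1/185566) + 160655/336217 = 21*sqrt(65)/185566 + 160655/336217 = 160655/336217 + 21*sqrt(65)/185566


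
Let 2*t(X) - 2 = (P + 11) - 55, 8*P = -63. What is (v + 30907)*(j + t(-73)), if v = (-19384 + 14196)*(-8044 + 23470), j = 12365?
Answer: -15795118295821/16 ≈ -9.8719e+11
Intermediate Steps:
P = -63/8 (P = (⅛)*(-63) = -63/8 ≈ -7.8750)
v = -80030088 (v = -5188*15426 = -80030088)
t(X) = -399/16 (t(X) = 1 + ((-63/8 + 11) - 55)/2 = 1 + (25/8 - 55)/2 = 1 + (½)*(-415/8) = 1 - 415/16 = -399/16)
(v + 30907)*(j + t(-73)) = (-80030088 + 30907)*(12365 - 399/16) = -79999181*197441/16 = -15795118295821/16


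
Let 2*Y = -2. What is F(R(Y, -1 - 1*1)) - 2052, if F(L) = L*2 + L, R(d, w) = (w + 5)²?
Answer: -2025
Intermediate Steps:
Y = -1 (Y = (½)*(-2) = -1)
R(d, w) = (5 + w)²
F(L) = 3*L (F(L) = 2*L + L = 3*L)
F(R(Y, -1 - 1*1)) - 2052 = 3*(5 + (-1 - 1*1))² - 2052 = 3*(5 + (-1 - 1))² - 2052 = 3*(5 - 2)² - 2052 = 3*3² - 2052 = 3*9 - 2052 = 27 - 2052 = -2025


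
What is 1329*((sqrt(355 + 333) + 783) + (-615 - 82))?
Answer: 114294 + 5316*sqrt(43) ≈ 1.4915e+5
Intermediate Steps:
1329*((sqrt(355 + 333) + 783) + (-615 - 82)) = 1329*((sqrt(688) + 783) - 697) = 1329*((4*sqrt(43) + 783) - 697) = 1329*((783 + 4*sqrt(43)) - 697) = 1329*(86 + 4*sqrt(43)) = 114294 + 5316*sqrt(43)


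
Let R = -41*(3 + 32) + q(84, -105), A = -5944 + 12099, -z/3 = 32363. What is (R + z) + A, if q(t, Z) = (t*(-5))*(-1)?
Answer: -91949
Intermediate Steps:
z = -97089 (z = -3*32363 = -97089)
q(t, Z) = 5*t (q(t, Z) = -5*t*(-1) = 5*t)
A = 6155
R = -1015 (R = -41*(3 + 32) + 5*84 = -41*35 + 420 = -1435 + 420 = -1015)
(R + z) + A = (-1015 - 97089) + 6155 = -98104 + 6155 = -91949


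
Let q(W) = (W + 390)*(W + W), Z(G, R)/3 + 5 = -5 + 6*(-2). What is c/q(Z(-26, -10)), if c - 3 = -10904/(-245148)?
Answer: -186587/2621122416 ≈ -7.1186e-5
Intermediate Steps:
c = 186587/61287 (c = 3 - 10904/(-245148) = 3 - 10904*(-1/245148) = 3 + 2726/61287 = 186587/61287 ≈ 3.0445)
Z(G, R) = -66 (Z(G, R) = -15 + 3*(-5 + 6*(-2)) = -15 + 3*(-5 - 12) = -15 + 3*(-17) = -15 - 51 = -66)
q(W) = 2*W*(390 + W) (q(W) = (390 + W)*(2*W) = 2*W*(390 + W))
c/q(Z(-26, -10)) = 186587/(61287*((2*(-66)*(390 - 66)))) = 186587/(61287*((2*(-66)*324))) = (186587/61287)/(-42768) = (186587/61287)*(-1/42768) = -186587/2621122416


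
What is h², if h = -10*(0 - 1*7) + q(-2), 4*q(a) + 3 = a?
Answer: 75625/16 ≈ 4726.6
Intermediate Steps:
q(a) = -¾ + a/4
h = 275/4 (h = -10*(0 - 1*7) + (-¾ + (¼)*(-2)) = -10*(0 - 7) + (-¾ - ½) = -10*(-7) - 5/4 = 70 - 5/4 = 275/4 ≈ 68.750)
h² = (275/4)² = 75625/16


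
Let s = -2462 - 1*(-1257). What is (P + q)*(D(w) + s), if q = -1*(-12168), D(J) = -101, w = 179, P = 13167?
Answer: -33087510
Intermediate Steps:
s = -1205 (s = -2462 + 1257 = -1205)
q = 12168
(P + q)*(D(w) + s) = (13167 + 12168)*(-101 - 1205) = 25335*(-1306) = -33087510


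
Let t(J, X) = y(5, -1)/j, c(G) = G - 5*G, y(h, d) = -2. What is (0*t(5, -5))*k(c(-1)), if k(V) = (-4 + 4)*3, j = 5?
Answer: 0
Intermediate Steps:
c(G) = -4*G
k(V) = 0 (k(V) = 0*3 = 0)
t(J, X) = -⅖ (t(J, X) = -2/5 = -2*⅕ = -⅖)
(0*t(5, -5))*k(c(-1)) = (0*(-⅖))*0 = 0*0 = 0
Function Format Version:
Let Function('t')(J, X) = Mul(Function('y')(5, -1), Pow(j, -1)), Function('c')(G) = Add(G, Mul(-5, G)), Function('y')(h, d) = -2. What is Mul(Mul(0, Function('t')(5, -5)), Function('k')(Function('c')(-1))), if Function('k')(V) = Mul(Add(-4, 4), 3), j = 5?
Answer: 0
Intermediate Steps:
Function('c')(G) = Mul(-4, G)
Function('k')(V) = 0 (Function('k')(V) = Mul(0, 3) = 0)
Function('t')(J, X) = Rational(-2, 5) (Function('t')(J, X) = Mul(-2, Pow(5, -1)) = Mul(-2, Rational(1, 5)) = Rational(-2, 5))
Mul(Mul(0, Function('t')(5, -5)), Function('k')(Function('c')(-1))) = Mul(Mul(0, Rational(-2, 5)), 0) = Mul(0, 0) = 0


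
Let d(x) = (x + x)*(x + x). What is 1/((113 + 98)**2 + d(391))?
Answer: 1/656045 ≈ 1.5243e-6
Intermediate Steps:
d(x) = 4*x**2 (d(x) = (2*x)*(2*x) = 4*x**2)
1/((113 + 98)**2 + d(391)) = 1/((113 + 98)**2 + 4*391**2) = 1/(211**2 + 4*152881) = 1/(44521 + 611524) = 1/656045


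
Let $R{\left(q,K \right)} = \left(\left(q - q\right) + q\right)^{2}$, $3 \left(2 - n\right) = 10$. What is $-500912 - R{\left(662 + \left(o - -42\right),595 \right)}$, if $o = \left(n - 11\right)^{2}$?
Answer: $- \frac{99940897}{81} \approx -1.2338 \cdot 10^{6}$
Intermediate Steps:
$n = - \frac{4}{3}$ ($n = 2 - \frac{10}{3} = - \frac{4}{3} \approx -1.3333$)
$o = \frac{1369}{9}$ ($o = \left(- \frac{4}{3} - 11\right)^{2} = \left(- \frac{37}{3}\right)^{2} = \frac{1369}{9} \approx 152.11$)
$R{\left(q,K \right)} = q^{2}$ ($R{\left(q,K \right)} = \left(0 + q\right)^{2} = q^{2}$)
$-500912 - R{\left(662 + \left(o - -42\right),595 \right)} = -500912 - \left(662 + \left(\frac{1369}{9} - -42\right)\right)^{2} = -500912 - \left(662 + \left(\frac{1369}{9} + 42\right)\right)^{2} = -500912 - \left(662 + \frac{1747}{9}\right)^{2} = -500912 - \left(\frac{7705}{9}\right)^{2} = -500912 - \frac{59367025}{81} = - \frac{99940897}{81}$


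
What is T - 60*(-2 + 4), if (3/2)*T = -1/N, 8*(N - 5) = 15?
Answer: -19816/165 ≈ -120.10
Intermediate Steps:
N = 55/8 (N = 5 + (⅛)*15 = 5 + 15/8 = 55/8 ≈ 6.8750)
T = -16/165 (T = 2*(-1/55/8)/3 = 2*(-1*8/55)/3 = (⅔)*(-8/55) = -16/165 ≈ -0.096970)
T - 60*(-2 + 4) = -16/165 - 60*(-2 + 4) = -16/165 - 60*2 = -16/165 - 30*4 = -16/165 - 120 = -19816/165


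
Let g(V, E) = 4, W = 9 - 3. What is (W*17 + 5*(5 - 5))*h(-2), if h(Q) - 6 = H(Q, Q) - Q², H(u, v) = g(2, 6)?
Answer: 612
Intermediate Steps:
W = 6
H(u, v) = 4
h(Q) = 10 - Q² (h(Q) = 6 + (4 - Q²) = 10 - Q²)
(W*17 + 5*(5 - 5))*h(-2) = (6*17 + 5*(5 - 5))*(10 - 1*(-2)²) = (102 + 5*0)*(10 - 1*4) = (102 + 0)*(10 - 4) = 102*6 = 612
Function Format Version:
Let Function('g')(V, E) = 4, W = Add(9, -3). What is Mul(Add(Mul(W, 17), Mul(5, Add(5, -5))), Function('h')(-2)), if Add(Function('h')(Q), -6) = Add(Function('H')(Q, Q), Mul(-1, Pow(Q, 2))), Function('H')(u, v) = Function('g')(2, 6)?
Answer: 612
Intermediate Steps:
W = 6
Function('H')(u, v) = 4
Function('h')(Q) = Add(10, Mul(-1, Pow(Q, 2))) (Function('h')(Q) = Add(6, Add(4, Mul(-1, Pow(Q, 2)))) = Add(10, Mul(-1, Pow(Q, 2))))
Mul(Add(Mul(W, 17), Mul(5, Add(5, -5))), Function('h')(-2)) = Mul(Add(Mul(6, 17), Mul(5, Add(5, -5))), Add(10, Mul(-1, Pow(-2, 2)))) = Mul(Add(102, Mul(5, 0)), Add(10, Mul(-1, 4))) = Mul(Add(102, 0), Add(10, -4)) = Mul(102, 6) = 612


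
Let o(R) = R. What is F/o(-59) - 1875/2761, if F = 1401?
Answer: -3978786/162899 ≈ -24.425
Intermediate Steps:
F/o(-59) - 1875/2761 = 1401/(-59) - 1875/2761 = 1401*(-1/59) - 1875*1/2761 = -1401/59 - 1875/2761 = -3978786/162899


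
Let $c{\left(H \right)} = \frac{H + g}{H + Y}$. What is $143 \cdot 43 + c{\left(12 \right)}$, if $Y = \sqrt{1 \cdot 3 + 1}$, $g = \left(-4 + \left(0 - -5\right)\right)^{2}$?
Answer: $\frac{86099}{14} \approx 6149.9$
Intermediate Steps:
$g = 1$ ($g = \left(-4 + \left(0 + 5\right)\right)^{2} = \left(-4 + 5\right)^{2} = 1^{2} = 1$)
$Y = 2$ ($Y = \sqrt{3 + 1} = \sqrt{4} = 2$)
$c{\left(H \right)} = \frac{1 + H}{2 + H}$ ($c{\left(H \right)} = \frac{H + 1}{H + 2} = \frac{1 + H}{2 + H}$)
$143 \cdot 43 + c{\left(12 \right)} = 143 \cdot 43 + \frac{1 + 12}{2 + 12} = 6149 + \frac{1}{14} \cdot 13 = 6149 + \frac{13}{14} = \frac{86099}{14}$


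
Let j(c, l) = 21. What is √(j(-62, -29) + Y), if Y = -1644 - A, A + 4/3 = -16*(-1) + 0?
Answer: 17*I*√51/3 ≈ 40.468*I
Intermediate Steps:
A = 44/3 (A = -4/3 + (-16*(-1) + 0) = -4/3 + (16 + 0) = -4/3 + 16 = 44/3 ≈ 14.667)
Y = -4976/3 (Y = -1644 - 1*44/3 = -1644 - 44/3 = -4976/3 ≈ -1658.7)
√(j(-62, -29) + Y) = √(21 - 4976/3) = √(-4913/3) = 17*I*√51/3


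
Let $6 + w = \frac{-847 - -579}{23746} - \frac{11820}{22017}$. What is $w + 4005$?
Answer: $\frac{348408889007}{87135947} \approx 3998.5$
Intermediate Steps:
$w = - \frac{570578728}{87135947}$ ($w = -6 - \left(\frac{3940}{7339} - \frac{-847 - -579}{23746}\right) = -6 - \left(\frac{3940}{7339} - \left(-847 + 579\right) \frac{1}{23746}\right) = -6 - \frac{47763046}{87135947} = - \frac{570578728}{87135947} \approx -6.5481$)
$w + 4005 = - \frac{570578728}{87135947} + 4005 = \frac{348408889007}{87135947}$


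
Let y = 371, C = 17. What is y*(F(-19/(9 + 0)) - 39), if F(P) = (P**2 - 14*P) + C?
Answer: 360983/81 ≈ 4456.6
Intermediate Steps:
F(P) = 17 + P**2 - 14*P (F(P) = (P**2 - 14*P) + 17 = 17 + P**2 - 14*P)
y*(F(-19/(9 + 0)) - 39) = 371*((17 + (-19/(9 + 0))**2 - (-266)/(9 + 0)) - 39) = 371*((17 + (-19/9)**2 - (-266)/9) - 39) = 371*((17 + (-19*1/9)**2 - (-266)/9) - 39) = 371*((17 + (-19/9)**2 - 14*(-19/9)) - 39) = 371*((17 + 361/81 + 266/9) - 39) = 371*(4132/81 - 39) = 371*(973/81) = 360983/81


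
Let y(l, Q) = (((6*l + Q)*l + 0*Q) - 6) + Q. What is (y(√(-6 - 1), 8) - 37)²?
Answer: 5481 - 1232*I*√7 ≈ 5481.0 - 3259.6*I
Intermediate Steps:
y(l, Q) = -6 + Q + l*(Q + 6*l) (y(l, Q) = (((Q + 6*l)*l + 0) - 6) + Q = ((l*(Q + 6*l) + 0) - 6) + Q = (l*(Q + 6*l) - 6) + Q = (-6 + l*(Q + 6*l)) + Q = -6 + Q + l*(Q + 6*l))
(y(√(-6 - 1), 8) - 37)² = ((-6 + 8 + 6*(√(-6 - 1))² + 8*√(-6 - 1)) - 37)² = ((-6 + 8 + 6*(√(-7))² + 8*√(-7)) - 37)² = ((-6 + 8 + 6*(I*√7)² + 8*(I*√7)) - 37)² = ((-6 + 8 + 6*(-7) + 8*I*√7) - 37)² = ((-6 + 8 - 42 + 8*I*√7) - 37)² = ((-40 + 8*I*√7) - 37)² = (-77 + 8*I*√7)²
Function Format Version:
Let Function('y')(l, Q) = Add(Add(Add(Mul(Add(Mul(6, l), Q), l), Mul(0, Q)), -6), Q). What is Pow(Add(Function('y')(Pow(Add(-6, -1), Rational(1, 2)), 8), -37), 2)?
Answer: Add(5481, Mul(-1232, I, Pow(7, Rational(1, 2)))) ≈ Add(5481.0, Mul(-3259.6, I))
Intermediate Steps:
Function('y')(l, Q) = Add(-6, Q, Mul(l, Add(Q, Mul(6, l)))) (Function('y')(l, Q) = Add(Add(Add(Mul(Add(Q, Mul(6, l)), l), 0), -6), Q) = Add(Add(Add(Mul(l, Add(Q, Mul(6, l))), 0), -6), Q) = Add(Add(Mul(l, Add(Q, Mul(6, l))), -6), Q) = Add(Add(-6, Mul(l, Add(Q, Mul(6, l)))), Q) = Add(-6, Q, Mul(l, Add(Q, Mul(6, l)))))
Pow(Add(Function('y')(Pow(Add(-6, -1), Rational(1, 2)), 8), -37), 2) = Pow(Add(Add(-6, 8, Mul(6, Pow(Pow(Add(-6, -1), Rational(1, 2)), 2)), Mul(8, Pow(Add(-6, -1), Rational(1, 2)))), -37), 2) = Pow(Add(Add(-6, 8, Mul(6, Pow(Pow(-7, Rational(1, 2)), 2)), Mul(8, Pow(-7, Rational(1, 2)))), -37), 2) = Pow(Add(Add(-6, 8, Mul(6, Pow(Mul(I, Pow(7, Rational(1, 2))), 2)), Mul(8, Mul(I, Pow(7, Rational(1, 2))))), -37), 2) = Pow(Add(Add(-6, 8, Mul(6, -7), Mul(8, I, Pow(7, Rational(1, 2)))), -37), 2) = Pow(Add(Add(-6, 8, -42, Mul(8, I, Pow(7, Rational(1, 2)))), -37), 2) = Pow(Add(Add(-40, Mul(8, I, Pow(7, Rational(1, 2)))), -37), 2) = Pow(Add(-77, Mul(8, I, Pow(7, Rational(1, 2)))), 2)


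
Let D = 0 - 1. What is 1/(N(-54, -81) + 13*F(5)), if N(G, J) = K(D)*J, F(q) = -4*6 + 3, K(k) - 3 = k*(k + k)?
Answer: -1/678 ≈ -0.0014749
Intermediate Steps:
D = -1
K(k) = 3 + 2*k² (K(k) = 3 + k*(k + k) = 3 + k*(2*k) = 3 + 2*k²)
F(q) = -21 (F(q) = -24 + 3 = -21)
N(G, J) = 5*J (N(G, J) = (3 + 2*(-1)²)*J = (3 + 2*1)*J = (3 + 2)*J = 5*J)
1/(N(-54, -81) + 13*F(5)) = 1/(5*(-81) + 13*(-21)) = 1/(-405 - 273) = 1/(-678) = -1/678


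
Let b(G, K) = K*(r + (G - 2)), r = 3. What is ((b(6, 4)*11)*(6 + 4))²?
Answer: 9486400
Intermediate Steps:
b(G, K) = K*(1 + G) (b(G, K) = K*(3 + (G - 2)) = K*(3 + (-2 + G)) = K*(1 + G))
((b(6, 4)*11)*(6 + 4))² = (((4*(1 + 6))*11)*(6 + 4))² = (((4*7)*11)*10)² = ((28*11)*10)² = (308*10)² = 3080² = 9486400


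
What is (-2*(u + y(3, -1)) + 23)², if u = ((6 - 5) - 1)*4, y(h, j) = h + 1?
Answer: 225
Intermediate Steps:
y(h, j) = 1 + h
u = 0 (u = (1 - 1)*4 = 0*4 = 0)
(-2*(u + y(3, -1)) + 23)² = (-2*(0 + (1 + 3)) + 23)² = (-2*(0 + 4) + 23)² = (-2*4 + 23)² = (-8 + 23)² = 15² = 225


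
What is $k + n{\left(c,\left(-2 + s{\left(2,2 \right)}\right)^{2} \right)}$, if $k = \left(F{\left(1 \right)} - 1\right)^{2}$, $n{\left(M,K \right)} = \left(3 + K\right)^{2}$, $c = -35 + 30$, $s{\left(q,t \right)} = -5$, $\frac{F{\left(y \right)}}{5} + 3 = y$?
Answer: $2825$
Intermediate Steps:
$F{\left(y \right)} = -15 + 5 y$
$c = -5$
$k = 121$ ($k = \left(\left(-15 + 5 \cdot 1\right) - 1\right)^{2} = \left(\left(-15 + 5\right) - 1\right)^{2} = \left(-10 - 1\right)^{2} = \left(-11\right)^{2} = 121$)
$k + n{\left(c,\left(-2 + s{\left(2,2 \right)}\right)^{2} \right)} = 121 + \left(3 + \left(-2 - 5\right)^{2}\right)^{2} = 121 + \left(3 + \left(-7\right)^{2}\right)^{2} = 121 + \left(3 + 49\right)^{2} = 121 + 52^{2} = 121 + 2704 = 2825$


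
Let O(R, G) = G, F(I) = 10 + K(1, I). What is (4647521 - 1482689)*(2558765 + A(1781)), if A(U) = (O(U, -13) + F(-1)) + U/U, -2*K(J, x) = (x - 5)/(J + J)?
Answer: 8098059770064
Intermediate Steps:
K(J, x) = -(-5 + x)/(4*J) (K(J, x) = -(x - 5)/(2*(J + J)) = -(-5 + x)/(2*(2*J)) = -(-5 + x)*1/(2*J)/2 = -(-5 + x)/(4*J))
F(I) = 45/4 - I/4 (F(I) = 10 + (¼)*(5 - I)/1 = 10 + (¼)*1*(5 - I) = 10 + (5/4 - I/4) = 45/4 - I/4)
A(U) = -½ (A(U) = (-13 + (45/4 - ¼*(-1))) + U/U = (-13 + (45/4 + ¼)) + 1 = (-13 + 23/2) + 1 = -3/2 + 1 = -½)
(4647521 - 1482689)*(2558765 + A(1781)) = (4647521 - 1482689)*(2558765 - ½) = 3164832*(5117529/2) = 8098059770064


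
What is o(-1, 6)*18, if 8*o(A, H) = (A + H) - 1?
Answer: 9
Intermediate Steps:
o(A, H) = -1/8 + A/8 + H/8 (o(A, H) = ((A + H) - 1)/8 = (-1 + A + H)/8 = -1/8 + A/8 + H/8)
o(-1, 6)*18 = (-1/8 + (1/8)*(-1) + (1/8)*6)*18 = (-1/8 - 1/8 + 3/4)*18 = (1/2)*18 = 9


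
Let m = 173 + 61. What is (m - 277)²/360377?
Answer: 1849/360377 ≈ 0.0051307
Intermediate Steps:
m = 234
(m - 277)²/360377 = (234 - 277)²/360377 = (-43)²*(1/360377) = 1849*(1/360377) = 1849/360377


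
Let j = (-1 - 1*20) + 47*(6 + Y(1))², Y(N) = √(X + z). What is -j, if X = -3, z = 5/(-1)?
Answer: -1295 - 1128*I*√2 ≈ -1295.0 - 1595.2*I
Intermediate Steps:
z = -5 (z = 5*(-1) = -5)
Y(N) = 2*I*√2 (Y(N) = √(-3 - 5) = √(-8) = 2*I*√2)
j = -21 + 47*(6 + 2*I*√2)² (j = (-1 - 1*20) + 47*(6 + 2*I*√2)² = (-1 - 20) + 47*(6 + 2*I*√2)² = -21 + 47*(6 + 2*I*√2)² ≈ 1295.0 + 1595.2*I)
-j = -(1295 + 1128*I*√2) = -1295 - 1128*I*√2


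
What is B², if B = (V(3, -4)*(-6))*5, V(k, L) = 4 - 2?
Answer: 3600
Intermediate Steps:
V(k, L) = 2
B = -60 (B = (2*(-6))*5 = -12*5 = -60)
B² = (-60)² = 3600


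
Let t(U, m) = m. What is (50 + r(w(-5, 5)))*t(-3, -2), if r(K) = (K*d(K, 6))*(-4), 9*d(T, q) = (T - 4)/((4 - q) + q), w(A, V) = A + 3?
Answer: -292/3 ≈ -97.333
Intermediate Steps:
w(A, V) = 3 + A
d(T, q) = -⅑ + T/36 (d(T, q) = ((T - 4)/((4 - q) + q))/9 = ((-4 + T)/4)/9 = ((-4 + T)*(¼))/9 = (-1 + T/4)/9 = -⅑ + T/36)
r(K) = -4*K*(-⅑ + K/36) (r(K) = (K*(-⅑ + K/36))*(-4) = -4*K*(-⅑ + K/36))
(50 + r(w(-5, 5)))*t(-3, -2) = (50 + (3 - 5)*(4 - (3 - 5))/9)*(-2) = (50 + (⅑)*(-2)*(4 - 1*(-2)))*(-2) = (50 + (⅑)*(-2)*(4 + 2))*(-2) = (50 + (⅑)*(-2)*6)*(-2) = (50 - 4/3)*(-2) = (146/3)*(-2) = -292/3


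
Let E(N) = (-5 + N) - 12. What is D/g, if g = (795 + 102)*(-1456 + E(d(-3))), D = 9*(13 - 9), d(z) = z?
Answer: -1/36777 ≈ -2.7191e-5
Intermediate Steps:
E(N) = -17 + N
D = 36 (D = 9*4 = 36)
g = -1323972 (g = (795 + 102)*(-1456 + (-17 - 3)) = 897*(-1456 - 20) = 897*(-1476) = -1323972)
D/g = 36/(-1323972) = 36*(-1/1323972) = -1/36777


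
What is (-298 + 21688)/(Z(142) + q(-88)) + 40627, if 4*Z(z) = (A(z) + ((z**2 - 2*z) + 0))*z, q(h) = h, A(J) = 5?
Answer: 19117170991/470553 ≈ 40627.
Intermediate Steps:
Z(z) = z*(5 + z**2 - 2*z)/4 (Z(z) = ((5 + ((z**2 - 2*z) + 0))*z)/4 = ((5 + (z**2 - 2*z))*z)/4 = ((5 + z**2 - 2*z)*z)/4 = (z*(5 + z**2 - 2*z))/4 = z*(5 + z**2 - 2*z)/4)
(-298 + 21688)/(Z(142) + q(-88)) + 40627 = (-298 + 21688)/((1/4)*142*(5 + 142**2 - 2*142) - 88) + 40627 = 21390/((1/4)*142*(5 + 20164 - 284) - 88) + 40627 = 21390/((1/4)*142*19885 - 88) + 40627 = 21390/(1411835/2 - 88) + 40627 = 21390/(1411659/2) + 40627 = 21390*(2/1411659) + 40627 = 14260/470553 + 40627 = 19117170991/470553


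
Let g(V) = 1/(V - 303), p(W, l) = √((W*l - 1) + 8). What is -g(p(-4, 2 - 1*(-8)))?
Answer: 101/30614 + I*√33/91842 ≈ 0.0032991 + 6.2548e-5*I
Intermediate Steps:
p(W, l) = √(7 + W*l) (p(W, l) = √((-1 + W*l) + 8) = √(7 + W*l))
g(V) = 1/(-303 + V)
-g(p(-4, 2 - 1*(-8))) = -1/(-303 + √(7 - 4*(2 - 1*(-8)))) = -1/(-303 + √(7 - 4*(2 + 8))) = -1/(-303 + √(7 - 4*10)) = -1/(-303 + √(7 - 40)) = -1/(-303 + √(-33)) = -1/(-303 + I*√33)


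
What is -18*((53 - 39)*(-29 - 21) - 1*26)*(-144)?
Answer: -1881792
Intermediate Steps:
-18*((53 - 39)*(-29 - 21) - 1*26)*(-144) = -18*(14*(-50) - 26)*(-144) = -18*(-700 - 26)*(-144) = -18*(-726)*(-144) = 13068*(-144) = -1881792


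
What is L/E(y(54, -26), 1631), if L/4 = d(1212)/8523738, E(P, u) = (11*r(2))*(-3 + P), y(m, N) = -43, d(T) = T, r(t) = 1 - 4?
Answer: 404/1078252857 ≈ 3.7468e-7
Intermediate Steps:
r(t) = -3
E(P, u) = 99 - 33*P (E(P, u) = (11*(-3))*(-3 + P) = -33*(-3 + P) = 99 - 33*P)
L = 808/1420623 (L = 4*(1212/8523738) = 4*(1212*(1/8523738)) = 4*(202/1420623) = 808/1420623 ≈ 0.00056876)
L/E(y(54, -26), 1631) = 808/(1420623*(99 - 33*(-43))) = 808/(1420623*(99 + 1419)) = (808/1420623)/1518 = (808/1420623)*(1/1518) = 404/1078252857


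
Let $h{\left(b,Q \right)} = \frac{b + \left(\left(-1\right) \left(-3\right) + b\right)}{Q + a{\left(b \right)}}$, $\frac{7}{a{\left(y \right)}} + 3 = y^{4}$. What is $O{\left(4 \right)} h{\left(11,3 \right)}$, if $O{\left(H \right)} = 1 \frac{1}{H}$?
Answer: $\frac{182975}{87842} \approx 2.083$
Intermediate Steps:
$O{\left(H \right)} = \frac{1}{H}$
$a{\left(y \right)} = \frac{7}{-3 + y^{4}}$
$h{\left(b,Q \right)} = \frac{3 + 2 b}{Q + \frac{7}{-3 + b^{4}}}$ ($h{\left(b,Q \right)} = \frac{b + \left(\left(-1\right) \left(-3\right) + b\right)}{Q + \frac{7}{-3 + b^{4}}} = \frac{b + \left(3 + b\right)}{Q + \frac{7}{-3 + b^{4}}} = \frac{3 + 2 b}{Q + \frac{7}{-3 + b^{4}}}$)
$O{\left(4 \right)} h{\left(11,3 \right)} = \frac{\frac{1}{7 + 3 \left(-3 + 11^{4}\right)} \left(-3 + 11^{4}\right) \left(3 + 2 \cdot 11\right)}{4} = \frac{\frac{1}{7 + 3 \left(-3 + 14641\right)} \left(-3 + 14641\right) \left(3 + 22\right)}{4} = \frac{\frac{1}{7 + 3 \cdot 14638} \cdot 14638 \cdot 25}{4} = \frac{\frac{1}{7 + 43914} \cdot 14638 \cdot 25}{4} = \frac{\frac{1}{43921} \cdot 14638 \cdot 25}{4} = \frac{1}{4} \cdot \frac{365950}{43921} = \frac{182975}{87842}$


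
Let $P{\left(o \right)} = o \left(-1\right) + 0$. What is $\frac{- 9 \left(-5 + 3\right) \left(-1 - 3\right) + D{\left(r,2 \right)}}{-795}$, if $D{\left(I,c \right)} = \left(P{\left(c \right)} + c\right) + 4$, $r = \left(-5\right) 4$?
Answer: $\frac{68}{795} \approx 0.085535$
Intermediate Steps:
$P{\left(o \right)} = - o$ ($P{\left(o \right)} = - o + 0 = - o$)
$r = -20$
$D{\left(I,c \right)} = 4$ ($D{\left(I,c \right)} = \left(- c + c\right) + 4 = 0 + 4 = 4$)
$\frac{- 9 \left(-5 + 3\right) \left(-1 - 3\right) + D{\left(r,2 \right)}}{-795} = \frac{- 9 \left(-5 + 3\right) \left(-1 - 3\right) + 4}{-795} = \left(- 9 \left(\left(-2\right) \left(-4\right)\right) + 4\right) \left(- \frac{1}{795}\right) = \left(\left(-9\right) 8 + 4\right) \left(- \frac{1}{795}\right) = \left(-72 + 4\right) \left(- \frac{1}{795}\right) = \left(-68\right) \left(- \frac{1}{795}\right) = \frac{68}{795}$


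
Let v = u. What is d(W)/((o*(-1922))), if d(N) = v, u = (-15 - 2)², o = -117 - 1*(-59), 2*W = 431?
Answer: 289/111476 ≈ 0.0025925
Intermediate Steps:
W = 431/2 (W = (½)*431 = 431/2 ≈ 215.50)
o = -58 (o = -117 + 59 = -58)
u = 289 (u = (-17)² = 289)
v = 289
d(N) = 289
d(W)/((o*(-1922))) = 289/((-58*(-1922))) = 289/111476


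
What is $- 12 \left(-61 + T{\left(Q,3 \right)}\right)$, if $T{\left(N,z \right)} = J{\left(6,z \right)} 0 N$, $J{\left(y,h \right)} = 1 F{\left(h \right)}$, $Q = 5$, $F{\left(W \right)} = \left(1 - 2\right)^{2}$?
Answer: $732$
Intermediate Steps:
$F{\left(W \right)} = 1$ ($F{\left(W \right)} = \left(-1\right)^{2} = 1$)
$J{\left(y,h \right)} = 1$ ($J{\left(y,h \right)} = 1 \cdot 1 = 1$)
$T{\left(N,z \right)} = 0$ ($T{\left(N,z \right)} = 1 \cdot 0 N = 0 N = 0$)
$- 12 \left(-61 + T{\left(Q,3 \right)}\right) = - 12 \left(-61 + 0\right) = \left(-12\right) \left(-61\right) = 732$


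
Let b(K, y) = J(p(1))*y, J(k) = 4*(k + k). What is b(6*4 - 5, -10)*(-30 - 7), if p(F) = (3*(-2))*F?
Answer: -17760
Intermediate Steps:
p(F) = -6*F
J(k) = 8*k (J(k) = 4*(2*k) = 8*k)
b(K, y) = -48*y (b(K, y) = (8*(-6*1))*y = (8*(-6))*y = -48*y)
b(6*4 - 5, -10)*(-30 - 7) = (-48*(-10))*(-30 - 7) = 480*(-37) = -17760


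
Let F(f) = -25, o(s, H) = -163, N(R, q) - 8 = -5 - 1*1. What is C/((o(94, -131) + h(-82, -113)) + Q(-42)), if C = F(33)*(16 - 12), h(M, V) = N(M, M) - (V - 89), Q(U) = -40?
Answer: -100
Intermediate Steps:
N(R, q) = 2 (N(R, q) = 8 + (-5 - 1*1) = 8 + (-5 - 1) = 8 - 6 = 2)
h(M, V) = 91 - V (h(M, V) = 2 - (V - 89) = 2 - (-89 + V) = 2 + (89 - V) = 91 - V)
C = -100 (C = -25*(16 - 12) = -25*4 = -100)
C/((o(94, -131) + h(-82, -113)) + Q(-42)) = -100/((-163 + (91 - 1*(-113))) - 40) = -100/((-163 + (91 + 113)) - 40) = -100/((-163 + 204) - 40) = -100/(41 - 40) = -100/1 = -100*1 = -100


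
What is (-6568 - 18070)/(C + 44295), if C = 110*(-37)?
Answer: -24638/40225 ≈ -0.61250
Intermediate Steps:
C = -4070
(-6568 - 18070)/(C + 44295) = (-6568 - 18070)/(-4070 + 44295) = -24638/40225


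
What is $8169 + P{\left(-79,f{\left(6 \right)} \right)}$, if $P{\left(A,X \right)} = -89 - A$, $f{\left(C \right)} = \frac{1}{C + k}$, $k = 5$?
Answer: $8159$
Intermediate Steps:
$f{\left(C \right)} = \frac{1}{5 + C}$ ($f{\left(C \right)} = \frac{1}{C + 5} = \frac{1}{5 + C}$)
$8169 + P{\left(-79,f{\left(6 \right)} \right)} = 8169 - 10 = 8159$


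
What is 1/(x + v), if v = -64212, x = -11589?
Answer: -1/75801 ≈ -1.3192e-5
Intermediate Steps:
1/(x + v) = 1/(-11589 - 64212) = 1/(-75801) = -1/75801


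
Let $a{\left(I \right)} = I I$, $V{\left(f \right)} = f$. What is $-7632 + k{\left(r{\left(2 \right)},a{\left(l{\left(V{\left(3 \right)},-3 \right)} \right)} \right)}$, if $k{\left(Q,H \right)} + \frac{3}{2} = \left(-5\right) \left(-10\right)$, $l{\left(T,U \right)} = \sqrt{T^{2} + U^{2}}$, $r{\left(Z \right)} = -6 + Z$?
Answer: $- \frac{15167}{2} \approx -7583.5$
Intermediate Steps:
$a{\left(I \right)} = I^{2}$
$k{\left(Q,H \right)} = \frac{97}{2}$ ($k{\left(Q,H \right)} = - \frac{3}{2} - -50 = - \frac{3}{2} + 50 = \frac{97}{2}$)
$-7632 + k{\left(r{\left(2 \right)},a{\left(l{\left(V{\left(3 \right)},-3 \right)} \right)} \right)} = -7632 + \frac{97}{2} = - \frac{15167}{2}$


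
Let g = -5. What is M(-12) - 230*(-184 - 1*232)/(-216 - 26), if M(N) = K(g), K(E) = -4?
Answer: -48324/121 ≈ -399.37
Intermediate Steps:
M(N) = -4
M(-12) - 230*(-184 - 1*232)/(-216 - 26) = -4 - 230*(-184 - 1*232)/(-216 - 26) = -4 - 230*(-184 - 232)/(-242) = -4 - (-95680)*(-1)/242 = -4 - 230*208/121 = -4 - 47840/121 = -48324/121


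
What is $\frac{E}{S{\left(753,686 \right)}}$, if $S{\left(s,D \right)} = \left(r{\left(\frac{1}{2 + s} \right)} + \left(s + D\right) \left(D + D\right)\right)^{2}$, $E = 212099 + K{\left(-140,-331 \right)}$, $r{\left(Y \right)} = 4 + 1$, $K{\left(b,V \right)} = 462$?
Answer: $\frac{212561}{3897911821969} \approx 5.4532 \cdot 10^{-8}$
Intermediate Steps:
$r{\left(Y \right)} = 5$
$E = 212561$ ($E = 212099 + 462 = 212561$)
$S{\left(s,D \right)} = \left(5 + 2 D \left(D + s\right)\right)^{2}$ ($S{\left(s,D \right)} = \left(5 + \left(s + D\right) \left(D + D\right)\right)^{2} = \left(5 + \left(D + s\right) 2 D\right)^{2} = \left(5 + 2 D \left(D + s\right)\right)^{2}$)
$\frac{E}{S{\left(753,686 \right)}} = \frac{212561}{\left(5 + 2 \cdot 686^{2} + 2 \cdot 686 \cdot 753\right)^{2}} = \frac{212561}{\left(5 + 2 \cdot 470596 + 1033116\right)^{2}} = \frac{212561}{\left(5 + 941192 + 1033116\right)^{2}} = \frac{212561}{1974313^{2}} = \frac{212561}{3897911821969}$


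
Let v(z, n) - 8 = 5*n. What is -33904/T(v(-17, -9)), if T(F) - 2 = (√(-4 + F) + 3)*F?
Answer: 1847768/34005 - 627224*I*√41/34005 ≈ 54.338 - 118.11*I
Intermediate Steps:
v(z, n) = 8 + 5*n
T(F) = 2 + F*(3 + √(-4 + F)) (T(F) = 2 + (√(-4 + F) + 3)*F = 2 + (3 + √(-4 + F))*F = 2 + F*(3 + √(-4 + F)))
-33904/T(v(-17, -9)) = -33904/(2 + 3*(8 + 5*(-9)) + (8 + 5*(-9))*√(-4 + (8 + 5*(-9)))) = -33904/(2 + 3*(8 - 45) + (8 - 45)*√(-4 + (8 - 45))) = -33904/(2 + 3*(-37) - 37*√(-4 - 37)) = -33904/(2 - 111 - 37*I*√41) = -33904/(-109 - 37*I*√41)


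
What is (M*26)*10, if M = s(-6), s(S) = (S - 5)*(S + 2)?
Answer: 11440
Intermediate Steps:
s(S) = (-5 + S)*(2 + S)
M = 44 (M = -10 + (-6)**2 - 3*(-6) = -10 + 36 + 18 = 44)
(M*26)*10 = (44*26)*10 = 1144*10 = 11440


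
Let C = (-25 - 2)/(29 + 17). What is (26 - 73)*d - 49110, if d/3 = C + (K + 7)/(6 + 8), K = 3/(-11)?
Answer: -173894463/3542 ≈ -49095.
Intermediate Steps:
K = -3/11 (K = 3*(-1/11) = -3/11 ≈ -0.27273)
C = -27/46 ≈ -0.58696
d = -1131/3542 (d = 3*(-27/46 + (-3/11 + 7)/(6 + 8)) = 3*(-27/46 + (74/11)/14) = 3*(-27/46 + (74/11)*(1/14)) = 3*(-27/46 + 37/77) = 3*(-377/3542) = -1131/3542 ≈ -0.31931)
(26 - 73)*d - 49110 = (26 - 73)*(-1131/3542) - 49110 = -47*(-1131/3542) - 49110 = 53157/3542 - 49110 = -173894463/3542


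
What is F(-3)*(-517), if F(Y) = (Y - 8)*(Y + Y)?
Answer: -34122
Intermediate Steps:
F(Y) = 2*Y*(-8 + Y) (F(Y) = (-8 + Y)*(2*Y) = 2*Y*(-8 + Y))
F(-3)*(-517) = (2*(-3)*(-8 - 3))*(-517) = (2*(-3)*(-11))*(-517) = 66*(-517) = -34122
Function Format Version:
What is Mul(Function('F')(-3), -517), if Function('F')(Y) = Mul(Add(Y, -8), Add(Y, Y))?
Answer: -34122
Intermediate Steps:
Function('F')(Y) = Mul(2, Y, Add(-8, Y)) (Function('F')(Y) = Mul(Add(-8, Y), Mul(2, Y)) = Mul(2, Y, Add(-8, Y)))
Mul(Function('F')(-3), -517) = Mul(Mul(2, -3, Add(-8, -3)), -517) = Mul(Mul(2, -3, -11), -517) = Mul(66, -517) = -34122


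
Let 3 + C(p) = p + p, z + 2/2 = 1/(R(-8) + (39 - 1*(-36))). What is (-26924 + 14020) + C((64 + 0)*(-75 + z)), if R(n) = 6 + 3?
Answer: -475303/21 ≈ -22633.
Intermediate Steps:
R(n) = 9
z = -83/84 (z = -1 + 1/(9 + (39 - 1*(-36))) = -1 + 1/(9 + (39 + 36)) = -1 + 1/(9 + 75) = -1 + 1/84 = -83/84 ≈ -0.98810)
C(p) = -3 + 2*p (C(p) = -3 + (p + p) = -3 + 2*p)
(-26924 + 14020) + C((64 + 0)*(-75 + z)) = (-26924 + 14020) + (-3 + 2*((64 + 0)*(-75 - 83/84))) = -12904 + (-3 + 2*(64*(-6383/84))) = -12904 + (-3 + 2*(-102128/21)) = -12904 + (-3 - 204256/21) = -12904 - 204319/21 = -475303/21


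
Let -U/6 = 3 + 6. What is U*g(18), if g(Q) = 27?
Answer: -1458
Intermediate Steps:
U = -54 (U = -6*(3 + 6) = -6*9 = -54)
U*g(18) = -54*27 = -1458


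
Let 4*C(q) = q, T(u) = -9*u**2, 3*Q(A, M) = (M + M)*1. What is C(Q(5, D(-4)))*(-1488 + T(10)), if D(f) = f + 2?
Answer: 796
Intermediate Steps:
D(f) = 2 + f
Q(A, M) = 2*M/3 (Q(A, M) = ((M + M)*1)/3 = ((2*M)*1)/3 = (2*M)/3 = 2*M/3)
C(q) = q/4
C(Q(5, D(-4)))*(-1488 + T(10)) = ((2*(2 - 4)/3)/4)*(-1488 - 9*10**2) = (((2/3)*(-2))/4)*(-1488 - 9*100) = ((1/4)*(-4/3))*(-1488 - 900) = -1/3*(-2388) = 796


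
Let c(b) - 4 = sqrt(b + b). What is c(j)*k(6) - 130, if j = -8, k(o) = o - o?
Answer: -130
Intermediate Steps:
k(o) = 0
c(b) = 4 + sqrt(2)*sqrt(b) (c(b) = 4 + sqrt(b + b) = 4 + sqrt(2*b) = 4 + sqrt(2)*sqrt(b))
c(j)*k(6) - 130 = (4 + sqrt(2)*sqrt(-8))*0 - 130 = (4 + sqrt(2)*(2*I*sqrt(2)))*0 - 130 = (4 + 4*I)*0 - 130 = 0 - 130 = -130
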